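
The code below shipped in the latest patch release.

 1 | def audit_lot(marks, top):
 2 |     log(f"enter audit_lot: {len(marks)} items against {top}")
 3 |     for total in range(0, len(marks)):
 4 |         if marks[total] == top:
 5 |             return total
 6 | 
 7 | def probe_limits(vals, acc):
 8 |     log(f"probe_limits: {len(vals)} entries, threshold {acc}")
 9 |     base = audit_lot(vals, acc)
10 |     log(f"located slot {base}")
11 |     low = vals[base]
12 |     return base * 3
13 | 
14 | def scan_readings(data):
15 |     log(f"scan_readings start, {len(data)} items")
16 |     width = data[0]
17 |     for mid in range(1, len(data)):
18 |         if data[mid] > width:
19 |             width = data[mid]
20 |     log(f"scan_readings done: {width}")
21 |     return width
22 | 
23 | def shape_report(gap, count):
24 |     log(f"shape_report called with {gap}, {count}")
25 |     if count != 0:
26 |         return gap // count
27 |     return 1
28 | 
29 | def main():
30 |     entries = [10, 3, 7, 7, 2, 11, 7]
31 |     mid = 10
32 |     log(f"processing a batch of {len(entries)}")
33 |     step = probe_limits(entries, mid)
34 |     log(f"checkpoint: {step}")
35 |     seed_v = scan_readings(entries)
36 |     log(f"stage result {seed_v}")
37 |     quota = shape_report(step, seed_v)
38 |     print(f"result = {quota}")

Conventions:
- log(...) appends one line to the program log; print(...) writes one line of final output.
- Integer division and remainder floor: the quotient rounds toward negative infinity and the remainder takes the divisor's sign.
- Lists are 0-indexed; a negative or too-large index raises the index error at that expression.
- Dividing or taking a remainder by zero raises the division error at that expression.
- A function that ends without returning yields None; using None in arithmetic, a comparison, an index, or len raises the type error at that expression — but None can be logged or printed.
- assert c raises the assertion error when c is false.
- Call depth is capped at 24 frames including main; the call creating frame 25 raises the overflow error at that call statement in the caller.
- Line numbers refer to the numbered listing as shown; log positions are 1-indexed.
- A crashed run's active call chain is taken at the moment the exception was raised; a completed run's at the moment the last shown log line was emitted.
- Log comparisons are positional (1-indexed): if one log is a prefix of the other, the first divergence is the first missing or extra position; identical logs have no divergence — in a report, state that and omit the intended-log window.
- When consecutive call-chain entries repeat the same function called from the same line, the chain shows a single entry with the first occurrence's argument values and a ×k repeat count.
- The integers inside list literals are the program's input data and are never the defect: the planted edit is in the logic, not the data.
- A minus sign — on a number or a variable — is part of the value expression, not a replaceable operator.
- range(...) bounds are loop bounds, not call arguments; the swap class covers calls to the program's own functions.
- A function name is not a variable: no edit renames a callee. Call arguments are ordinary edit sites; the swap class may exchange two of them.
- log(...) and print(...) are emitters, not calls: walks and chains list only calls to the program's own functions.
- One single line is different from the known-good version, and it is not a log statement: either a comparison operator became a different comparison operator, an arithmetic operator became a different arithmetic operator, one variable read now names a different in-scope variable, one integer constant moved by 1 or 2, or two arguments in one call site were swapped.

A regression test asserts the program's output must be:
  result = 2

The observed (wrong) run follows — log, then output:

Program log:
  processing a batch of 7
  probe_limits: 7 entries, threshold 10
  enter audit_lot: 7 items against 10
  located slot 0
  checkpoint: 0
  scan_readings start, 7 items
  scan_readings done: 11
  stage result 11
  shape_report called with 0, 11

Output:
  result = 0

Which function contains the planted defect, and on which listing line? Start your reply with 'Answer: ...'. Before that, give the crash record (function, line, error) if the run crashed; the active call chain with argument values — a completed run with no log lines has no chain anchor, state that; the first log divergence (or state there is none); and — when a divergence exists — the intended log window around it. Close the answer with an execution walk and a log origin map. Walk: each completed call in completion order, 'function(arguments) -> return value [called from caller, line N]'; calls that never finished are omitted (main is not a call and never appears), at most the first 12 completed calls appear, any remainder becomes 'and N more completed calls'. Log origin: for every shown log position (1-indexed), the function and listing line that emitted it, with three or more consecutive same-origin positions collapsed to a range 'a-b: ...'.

Answer: the defect is in probe_limits at line 12.
Key observation: At log position 5 the runs split — shown 'checkpoint: 0', but the working version logs 'checkpoint: 30'.
Call chain: main -> shape_report(0, 11) (called at line 37).
First divergence: at position 5 the run shows 'checkpoint: 0' where the working version logs 'checkpoint: 30'.
Intended log window:
  3: enter audit_lot: 7 items against 10
  4: located slot 0
  5: checkpoint: 30
  6: scan_readings start, 7 items
Execution walk:
  audit_lot([10, 3, 7, 7, 2, 11, 7], 10) -> 0  [called from probe_limits, line 9]
  probe_limits([10, 3, 7, 7, 2, 11, 7], 10) -> 0  [called from main, line 33]
  scan_readings([10, 3, 7, 7, 2, 11, 7]) -> 11  [called from main, line 35]
  shape_report(0, 11) -> 0  [called from main, line 37]
Log line origins:
  1 — main, line 32
  2 — probe_limits, line 8
  3 — audit_lot, line 2
  4 — probe_limits, line 10
  5 — main, line 34
  6 — scan_readings, line 15
  7 — scan_readings, line 20
  8 — main, line 36
  9 — shape_report, line 24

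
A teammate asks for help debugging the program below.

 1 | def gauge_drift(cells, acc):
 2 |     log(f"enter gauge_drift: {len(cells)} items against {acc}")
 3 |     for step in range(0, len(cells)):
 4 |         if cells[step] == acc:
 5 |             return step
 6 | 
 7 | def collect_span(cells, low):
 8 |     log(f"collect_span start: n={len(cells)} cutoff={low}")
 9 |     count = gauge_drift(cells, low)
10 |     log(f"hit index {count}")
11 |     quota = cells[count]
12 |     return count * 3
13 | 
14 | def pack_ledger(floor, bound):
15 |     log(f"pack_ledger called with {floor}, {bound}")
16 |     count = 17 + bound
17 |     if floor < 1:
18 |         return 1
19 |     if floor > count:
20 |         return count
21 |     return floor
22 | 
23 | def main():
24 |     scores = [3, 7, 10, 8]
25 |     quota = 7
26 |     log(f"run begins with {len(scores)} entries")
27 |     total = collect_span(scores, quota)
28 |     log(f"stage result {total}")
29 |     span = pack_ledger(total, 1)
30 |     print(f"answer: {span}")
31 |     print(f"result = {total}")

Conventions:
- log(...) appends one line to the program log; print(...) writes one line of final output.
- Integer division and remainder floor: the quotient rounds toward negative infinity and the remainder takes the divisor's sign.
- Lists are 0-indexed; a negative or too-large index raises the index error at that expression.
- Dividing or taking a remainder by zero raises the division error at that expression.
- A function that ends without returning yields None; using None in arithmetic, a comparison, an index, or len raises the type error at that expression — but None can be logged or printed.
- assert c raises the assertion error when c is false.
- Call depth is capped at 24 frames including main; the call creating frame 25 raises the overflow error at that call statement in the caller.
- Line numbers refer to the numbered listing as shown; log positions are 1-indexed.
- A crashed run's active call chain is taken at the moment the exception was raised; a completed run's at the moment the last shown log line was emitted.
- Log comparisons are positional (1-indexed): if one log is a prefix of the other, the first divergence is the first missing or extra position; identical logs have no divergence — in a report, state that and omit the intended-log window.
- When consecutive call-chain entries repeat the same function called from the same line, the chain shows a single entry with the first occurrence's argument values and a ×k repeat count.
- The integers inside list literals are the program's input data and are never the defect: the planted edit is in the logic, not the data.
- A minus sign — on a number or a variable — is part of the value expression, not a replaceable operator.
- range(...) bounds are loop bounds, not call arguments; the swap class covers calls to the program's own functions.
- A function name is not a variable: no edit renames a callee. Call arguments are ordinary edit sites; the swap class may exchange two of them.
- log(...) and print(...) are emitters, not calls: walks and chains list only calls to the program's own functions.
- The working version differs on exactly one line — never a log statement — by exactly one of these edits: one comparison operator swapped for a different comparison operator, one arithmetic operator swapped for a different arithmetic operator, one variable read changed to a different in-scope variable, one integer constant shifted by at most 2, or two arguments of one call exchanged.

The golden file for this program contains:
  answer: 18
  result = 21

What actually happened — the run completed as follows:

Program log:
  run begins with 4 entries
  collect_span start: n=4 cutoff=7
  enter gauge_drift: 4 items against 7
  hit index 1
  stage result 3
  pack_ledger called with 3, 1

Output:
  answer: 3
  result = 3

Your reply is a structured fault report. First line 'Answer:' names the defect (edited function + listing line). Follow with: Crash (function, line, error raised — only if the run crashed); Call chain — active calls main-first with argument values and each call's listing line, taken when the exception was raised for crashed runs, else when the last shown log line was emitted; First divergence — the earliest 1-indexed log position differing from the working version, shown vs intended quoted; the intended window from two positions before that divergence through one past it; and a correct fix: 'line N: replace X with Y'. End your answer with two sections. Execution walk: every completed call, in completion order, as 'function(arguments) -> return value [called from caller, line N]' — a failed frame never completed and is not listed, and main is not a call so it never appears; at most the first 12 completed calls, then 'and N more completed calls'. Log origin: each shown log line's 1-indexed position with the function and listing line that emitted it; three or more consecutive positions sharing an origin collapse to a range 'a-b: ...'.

Answer: the defect is in collect_span at line 12.
Core observation: The log first diverges at position 5: the faulty run prints 'stage result 3' where the working version prints 'stage result 21'.
Call chain: main -> pack_ledger(3, 1) (called at line 29).
First divergence: position 5 — shown 'stage result 3', intended 'stage result 21'.
Intended log window:
  3: enter gauge_drift: 4 items against 7
  4: hit index 1
  5: stage result 21
  6: pack_ledger called with 21, 1
Execution walk:
  gauge_drift([3, 7, 10, 8], 7) -> 1  [called from collect_span, line 9]
  collect_span([3, 7, 10, 8], 7) -> 3  [called from main, line 27]
  pack_ledger(3, 1) -> 3  [called from main, line 29]
Log origins:
  1 — main, line 26
  2 — collect_span, line 8
  3 — gauge_drift, line 2
  4 — collect_span, line 10
  5 — main, line 28
  6 — pack_ledger, line 15
A correct fix: line 12: replace `count` with `quota`.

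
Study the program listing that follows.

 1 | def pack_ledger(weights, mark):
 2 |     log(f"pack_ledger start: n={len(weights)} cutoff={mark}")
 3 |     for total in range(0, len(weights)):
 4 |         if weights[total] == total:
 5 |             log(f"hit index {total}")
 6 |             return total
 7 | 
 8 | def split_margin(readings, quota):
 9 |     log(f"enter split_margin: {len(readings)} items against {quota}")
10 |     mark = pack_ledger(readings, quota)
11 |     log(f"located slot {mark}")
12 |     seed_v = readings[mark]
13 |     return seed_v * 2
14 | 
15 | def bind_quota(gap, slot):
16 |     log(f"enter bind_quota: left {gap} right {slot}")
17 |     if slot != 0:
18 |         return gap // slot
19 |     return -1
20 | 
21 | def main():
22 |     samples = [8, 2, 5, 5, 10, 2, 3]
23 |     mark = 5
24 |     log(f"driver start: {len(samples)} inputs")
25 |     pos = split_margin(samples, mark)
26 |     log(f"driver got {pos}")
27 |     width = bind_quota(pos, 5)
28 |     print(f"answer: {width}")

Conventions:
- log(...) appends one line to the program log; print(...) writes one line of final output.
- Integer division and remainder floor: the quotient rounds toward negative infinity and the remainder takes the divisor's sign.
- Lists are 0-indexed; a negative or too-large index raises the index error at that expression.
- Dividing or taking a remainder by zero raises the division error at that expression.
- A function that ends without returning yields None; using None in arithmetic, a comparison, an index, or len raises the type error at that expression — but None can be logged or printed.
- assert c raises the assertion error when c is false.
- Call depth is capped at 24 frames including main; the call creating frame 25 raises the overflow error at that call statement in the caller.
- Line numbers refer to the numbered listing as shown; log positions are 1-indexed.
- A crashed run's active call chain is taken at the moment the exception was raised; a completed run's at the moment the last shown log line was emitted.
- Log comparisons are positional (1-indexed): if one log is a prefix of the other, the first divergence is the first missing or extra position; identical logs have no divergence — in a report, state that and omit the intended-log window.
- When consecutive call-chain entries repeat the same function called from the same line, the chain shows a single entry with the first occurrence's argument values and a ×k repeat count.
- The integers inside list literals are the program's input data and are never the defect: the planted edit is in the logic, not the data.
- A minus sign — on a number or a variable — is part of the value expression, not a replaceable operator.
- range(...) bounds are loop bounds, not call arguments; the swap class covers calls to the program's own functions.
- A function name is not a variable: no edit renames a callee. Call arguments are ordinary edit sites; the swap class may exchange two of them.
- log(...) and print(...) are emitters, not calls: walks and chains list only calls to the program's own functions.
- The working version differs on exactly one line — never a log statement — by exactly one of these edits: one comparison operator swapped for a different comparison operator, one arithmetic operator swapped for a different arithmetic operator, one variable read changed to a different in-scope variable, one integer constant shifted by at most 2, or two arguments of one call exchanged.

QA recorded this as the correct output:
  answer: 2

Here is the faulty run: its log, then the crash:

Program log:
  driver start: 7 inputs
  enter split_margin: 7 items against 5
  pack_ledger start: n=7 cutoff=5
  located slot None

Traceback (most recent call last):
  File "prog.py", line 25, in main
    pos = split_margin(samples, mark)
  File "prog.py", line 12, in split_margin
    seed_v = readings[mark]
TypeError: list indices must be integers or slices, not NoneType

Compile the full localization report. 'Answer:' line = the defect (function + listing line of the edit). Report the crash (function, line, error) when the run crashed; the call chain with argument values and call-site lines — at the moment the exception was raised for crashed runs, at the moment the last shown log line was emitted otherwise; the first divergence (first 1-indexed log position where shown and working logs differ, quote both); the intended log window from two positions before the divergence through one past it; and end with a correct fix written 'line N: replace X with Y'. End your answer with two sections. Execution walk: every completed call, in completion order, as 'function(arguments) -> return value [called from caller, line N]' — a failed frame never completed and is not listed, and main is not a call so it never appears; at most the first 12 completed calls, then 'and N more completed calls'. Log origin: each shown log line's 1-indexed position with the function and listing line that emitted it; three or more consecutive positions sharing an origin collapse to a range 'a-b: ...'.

Answer: the defect is in pack_ledger at line 4.
Key observation: The log first diverges at position 4: the faulty run prints 'located slot None' where the working version prints 'hit index 2'.
Crash: split_margin, line 12, TypeError.
Call chain: main -> split_margin([8, 2, 5, 5, 10, 2, 3], 5) (called at line 25).
First divergence: position 4 — shown 'located slot None', intended 'hit index 2'.
Intended log window:
  2: enter split_margin: 7 items against 5
  3: pack_ledger start: n=7 cutoff=5
  4: hit index 2
  5: located slot 2
Execution walk:
  pack_ledger([8, 2, 5, 5, 10, 2, 3], 5) -> None  [called from split_margin, line 10]
Log origin:
  1: from main, line 24
  2: from split_margin, line 9
  3: from pack_ledger, line 2
  4: from split_margin, line 11
A correct fix: line 4: replace `weights[total] == total` with `weights[total] == mark`.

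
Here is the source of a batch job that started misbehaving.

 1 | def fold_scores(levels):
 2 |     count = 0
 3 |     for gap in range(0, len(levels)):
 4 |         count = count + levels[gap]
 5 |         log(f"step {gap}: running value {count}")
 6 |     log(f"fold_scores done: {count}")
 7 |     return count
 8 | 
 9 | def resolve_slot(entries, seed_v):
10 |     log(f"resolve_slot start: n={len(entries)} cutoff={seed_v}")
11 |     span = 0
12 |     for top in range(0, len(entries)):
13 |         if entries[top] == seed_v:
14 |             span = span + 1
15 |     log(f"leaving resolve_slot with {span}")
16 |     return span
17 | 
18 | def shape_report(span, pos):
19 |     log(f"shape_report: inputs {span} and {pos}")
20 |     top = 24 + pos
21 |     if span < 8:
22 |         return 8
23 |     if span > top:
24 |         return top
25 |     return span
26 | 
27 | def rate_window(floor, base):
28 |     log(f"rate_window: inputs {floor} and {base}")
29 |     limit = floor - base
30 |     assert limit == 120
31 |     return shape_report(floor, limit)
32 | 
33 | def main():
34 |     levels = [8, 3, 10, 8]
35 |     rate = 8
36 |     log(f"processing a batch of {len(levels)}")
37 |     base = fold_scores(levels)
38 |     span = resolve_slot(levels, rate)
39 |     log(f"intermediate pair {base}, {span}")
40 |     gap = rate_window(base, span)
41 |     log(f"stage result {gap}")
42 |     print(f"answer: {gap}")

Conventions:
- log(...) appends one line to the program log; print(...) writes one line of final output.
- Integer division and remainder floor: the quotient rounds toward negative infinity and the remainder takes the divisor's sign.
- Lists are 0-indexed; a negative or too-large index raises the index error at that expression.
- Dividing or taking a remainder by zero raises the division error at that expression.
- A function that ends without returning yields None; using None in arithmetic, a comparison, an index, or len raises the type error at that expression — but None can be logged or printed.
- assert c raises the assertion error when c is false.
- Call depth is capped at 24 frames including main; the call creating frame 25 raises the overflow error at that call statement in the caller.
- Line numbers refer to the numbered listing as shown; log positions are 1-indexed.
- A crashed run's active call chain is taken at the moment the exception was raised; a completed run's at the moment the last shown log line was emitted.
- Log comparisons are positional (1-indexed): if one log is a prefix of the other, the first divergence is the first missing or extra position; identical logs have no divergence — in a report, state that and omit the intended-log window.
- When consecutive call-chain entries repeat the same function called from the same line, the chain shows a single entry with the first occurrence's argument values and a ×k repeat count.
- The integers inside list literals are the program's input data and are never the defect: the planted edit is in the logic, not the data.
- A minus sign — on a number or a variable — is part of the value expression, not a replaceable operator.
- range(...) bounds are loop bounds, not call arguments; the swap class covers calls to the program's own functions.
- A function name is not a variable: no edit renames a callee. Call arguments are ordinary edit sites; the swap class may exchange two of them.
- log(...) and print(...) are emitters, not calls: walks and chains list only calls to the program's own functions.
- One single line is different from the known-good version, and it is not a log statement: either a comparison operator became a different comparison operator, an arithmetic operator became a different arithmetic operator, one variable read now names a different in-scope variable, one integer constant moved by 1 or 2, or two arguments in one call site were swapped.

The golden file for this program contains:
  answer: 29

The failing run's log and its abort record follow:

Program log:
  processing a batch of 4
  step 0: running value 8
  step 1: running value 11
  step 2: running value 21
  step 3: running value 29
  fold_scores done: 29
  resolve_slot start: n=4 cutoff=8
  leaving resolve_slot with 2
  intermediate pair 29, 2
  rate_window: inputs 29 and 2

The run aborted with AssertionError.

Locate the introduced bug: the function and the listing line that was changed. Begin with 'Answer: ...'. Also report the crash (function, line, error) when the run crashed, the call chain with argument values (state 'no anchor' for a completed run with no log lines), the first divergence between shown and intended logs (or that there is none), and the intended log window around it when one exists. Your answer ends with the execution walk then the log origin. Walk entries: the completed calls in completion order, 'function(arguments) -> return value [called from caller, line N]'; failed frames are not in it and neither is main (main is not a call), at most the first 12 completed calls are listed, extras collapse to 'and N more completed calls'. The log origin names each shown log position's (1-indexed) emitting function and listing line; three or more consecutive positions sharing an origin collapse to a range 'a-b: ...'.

Answer: the defect is in rate_window at line 30.
Key observation: The shown log is a 10-line prefix of the intended one, whose next entry is 'shape_report: inputs 29 and 27'.
Crash: rate_window, line 30, AssertionError.
Call chain: main -> rate_window(29, 2) (called at line 40).
First divergence: position 11; the shown log stops at 10 lines while the working version next logs 'shape_report: inputs 29 and 27'.
Intended log window:
  9: intermediate pair 29, 2
  10: rate_window: inputs 29 and 2
  11: shape_report: inputs 29 and 27
  12: stage result 29
Execution walk:
  fold_scores([8, 3, 10, 8]) -> 29  [called from main, line 37]
  resolve_slot([8, 3, 10, 8], 8) -> 2  [called from main, line 38]
Log origin:
  1: emitted by main (line 36)
  2-5: emitted by fold_scores (line 5)
  6: emitted by fold_scores (line 6)
  7: emitted by resolve_slot (line 10)
  8: emitted by resolve_slot (line 15)
  9: emitted by main (line 39)
  10: emitted by rate_window (line 28)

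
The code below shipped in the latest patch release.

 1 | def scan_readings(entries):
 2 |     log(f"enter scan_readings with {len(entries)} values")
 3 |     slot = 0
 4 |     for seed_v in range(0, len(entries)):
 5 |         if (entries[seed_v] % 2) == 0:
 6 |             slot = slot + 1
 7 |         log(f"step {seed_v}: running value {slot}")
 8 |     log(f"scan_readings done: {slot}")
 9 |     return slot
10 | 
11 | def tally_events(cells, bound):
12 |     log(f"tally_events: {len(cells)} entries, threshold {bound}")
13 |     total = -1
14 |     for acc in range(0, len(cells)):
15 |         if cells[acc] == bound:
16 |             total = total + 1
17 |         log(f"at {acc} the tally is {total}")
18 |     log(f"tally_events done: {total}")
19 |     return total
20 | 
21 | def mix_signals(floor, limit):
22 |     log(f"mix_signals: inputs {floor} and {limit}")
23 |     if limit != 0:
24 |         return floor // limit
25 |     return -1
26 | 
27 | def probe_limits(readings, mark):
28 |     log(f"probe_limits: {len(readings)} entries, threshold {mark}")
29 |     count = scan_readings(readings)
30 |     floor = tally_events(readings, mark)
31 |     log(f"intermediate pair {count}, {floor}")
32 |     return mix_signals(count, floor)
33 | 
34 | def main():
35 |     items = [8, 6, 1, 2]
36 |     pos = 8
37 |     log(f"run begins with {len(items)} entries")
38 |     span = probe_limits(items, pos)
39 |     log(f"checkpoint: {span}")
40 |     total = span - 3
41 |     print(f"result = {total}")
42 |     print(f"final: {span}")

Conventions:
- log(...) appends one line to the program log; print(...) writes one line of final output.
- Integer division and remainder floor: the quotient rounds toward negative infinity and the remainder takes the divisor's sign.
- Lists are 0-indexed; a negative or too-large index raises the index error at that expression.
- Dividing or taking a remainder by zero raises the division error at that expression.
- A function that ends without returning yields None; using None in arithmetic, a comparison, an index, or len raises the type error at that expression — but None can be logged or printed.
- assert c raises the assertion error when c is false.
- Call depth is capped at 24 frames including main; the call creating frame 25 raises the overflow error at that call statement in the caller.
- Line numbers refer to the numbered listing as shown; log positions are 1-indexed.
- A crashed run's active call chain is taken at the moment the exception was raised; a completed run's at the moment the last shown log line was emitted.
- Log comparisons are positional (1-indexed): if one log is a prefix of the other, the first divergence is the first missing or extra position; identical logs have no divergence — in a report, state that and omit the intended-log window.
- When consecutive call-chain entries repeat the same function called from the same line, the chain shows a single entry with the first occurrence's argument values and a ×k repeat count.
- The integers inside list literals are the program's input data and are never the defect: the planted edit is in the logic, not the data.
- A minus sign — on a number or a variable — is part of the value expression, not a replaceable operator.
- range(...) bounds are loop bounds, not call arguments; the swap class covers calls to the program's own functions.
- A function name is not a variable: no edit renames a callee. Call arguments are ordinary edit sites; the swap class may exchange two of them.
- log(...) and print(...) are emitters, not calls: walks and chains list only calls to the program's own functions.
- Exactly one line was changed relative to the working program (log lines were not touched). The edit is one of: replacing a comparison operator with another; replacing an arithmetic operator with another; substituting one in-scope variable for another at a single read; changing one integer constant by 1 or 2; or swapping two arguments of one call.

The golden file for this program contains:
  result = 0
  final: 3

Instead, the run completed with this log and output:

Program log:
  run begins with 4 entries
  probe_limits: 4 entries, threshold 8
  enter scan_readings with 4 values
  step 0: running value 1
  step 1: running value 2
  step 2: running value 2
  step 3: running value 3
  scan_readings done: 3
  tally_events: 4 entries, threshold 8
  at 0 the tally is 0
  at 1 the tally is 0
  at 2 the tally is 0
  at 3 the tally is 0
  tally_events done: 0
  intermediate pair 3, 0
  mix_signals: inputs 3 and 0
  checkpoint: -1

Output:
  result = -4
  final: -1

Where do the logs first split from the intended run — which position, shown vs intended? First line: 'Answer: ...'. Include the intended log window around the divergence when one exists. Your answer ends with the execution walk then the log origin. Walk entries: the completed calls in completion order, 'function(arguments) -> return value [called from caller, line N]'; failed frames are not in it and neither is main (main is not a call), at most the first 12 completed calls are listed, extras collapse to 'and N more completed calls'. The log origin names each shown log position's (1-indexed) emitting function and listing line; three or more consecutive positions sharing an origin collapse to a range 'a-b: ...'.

Answer: at position 10 the run shows 'at 0 the tally is 0' where the working version logs 'at 0 the tally is 1'.
Intended log window:
  8: scan_readings done: 3
  9: tally_events: 4 entries, threshold 8
  10: at 0 the tally is 1
  11: at 1 the tally is 1
Execution walk:
  scan_readings([8, 6, 1, 2]) -> 3  [called from probe_limits, line 29]
  tally_events([8, 6, 1, 2], 8) -> 0  [called from probe_limits, line 30]
  mix_signals(3, 0) -> -1  [called from probe_limits, line 32]
  probe_limits([8, 6, 1, 2], 8) -> -1  [called from main, line 38]
Log origins:
  1: logged in main at line 37
  2: logged in probe_limits at line 28
  3: logged in scan_readings at line 2
  4-7: logged in scan_readings at line 7
  8: logged in scan_readings at line 8
  9: logged in tally_events at line 12
  10-13: logged in tally_events at line 17
  14: logged in tally_events at line 18
  15: logged in probe_limits at line 31
  16: logged in mix_signals at line 22
  17: logged in main at line 39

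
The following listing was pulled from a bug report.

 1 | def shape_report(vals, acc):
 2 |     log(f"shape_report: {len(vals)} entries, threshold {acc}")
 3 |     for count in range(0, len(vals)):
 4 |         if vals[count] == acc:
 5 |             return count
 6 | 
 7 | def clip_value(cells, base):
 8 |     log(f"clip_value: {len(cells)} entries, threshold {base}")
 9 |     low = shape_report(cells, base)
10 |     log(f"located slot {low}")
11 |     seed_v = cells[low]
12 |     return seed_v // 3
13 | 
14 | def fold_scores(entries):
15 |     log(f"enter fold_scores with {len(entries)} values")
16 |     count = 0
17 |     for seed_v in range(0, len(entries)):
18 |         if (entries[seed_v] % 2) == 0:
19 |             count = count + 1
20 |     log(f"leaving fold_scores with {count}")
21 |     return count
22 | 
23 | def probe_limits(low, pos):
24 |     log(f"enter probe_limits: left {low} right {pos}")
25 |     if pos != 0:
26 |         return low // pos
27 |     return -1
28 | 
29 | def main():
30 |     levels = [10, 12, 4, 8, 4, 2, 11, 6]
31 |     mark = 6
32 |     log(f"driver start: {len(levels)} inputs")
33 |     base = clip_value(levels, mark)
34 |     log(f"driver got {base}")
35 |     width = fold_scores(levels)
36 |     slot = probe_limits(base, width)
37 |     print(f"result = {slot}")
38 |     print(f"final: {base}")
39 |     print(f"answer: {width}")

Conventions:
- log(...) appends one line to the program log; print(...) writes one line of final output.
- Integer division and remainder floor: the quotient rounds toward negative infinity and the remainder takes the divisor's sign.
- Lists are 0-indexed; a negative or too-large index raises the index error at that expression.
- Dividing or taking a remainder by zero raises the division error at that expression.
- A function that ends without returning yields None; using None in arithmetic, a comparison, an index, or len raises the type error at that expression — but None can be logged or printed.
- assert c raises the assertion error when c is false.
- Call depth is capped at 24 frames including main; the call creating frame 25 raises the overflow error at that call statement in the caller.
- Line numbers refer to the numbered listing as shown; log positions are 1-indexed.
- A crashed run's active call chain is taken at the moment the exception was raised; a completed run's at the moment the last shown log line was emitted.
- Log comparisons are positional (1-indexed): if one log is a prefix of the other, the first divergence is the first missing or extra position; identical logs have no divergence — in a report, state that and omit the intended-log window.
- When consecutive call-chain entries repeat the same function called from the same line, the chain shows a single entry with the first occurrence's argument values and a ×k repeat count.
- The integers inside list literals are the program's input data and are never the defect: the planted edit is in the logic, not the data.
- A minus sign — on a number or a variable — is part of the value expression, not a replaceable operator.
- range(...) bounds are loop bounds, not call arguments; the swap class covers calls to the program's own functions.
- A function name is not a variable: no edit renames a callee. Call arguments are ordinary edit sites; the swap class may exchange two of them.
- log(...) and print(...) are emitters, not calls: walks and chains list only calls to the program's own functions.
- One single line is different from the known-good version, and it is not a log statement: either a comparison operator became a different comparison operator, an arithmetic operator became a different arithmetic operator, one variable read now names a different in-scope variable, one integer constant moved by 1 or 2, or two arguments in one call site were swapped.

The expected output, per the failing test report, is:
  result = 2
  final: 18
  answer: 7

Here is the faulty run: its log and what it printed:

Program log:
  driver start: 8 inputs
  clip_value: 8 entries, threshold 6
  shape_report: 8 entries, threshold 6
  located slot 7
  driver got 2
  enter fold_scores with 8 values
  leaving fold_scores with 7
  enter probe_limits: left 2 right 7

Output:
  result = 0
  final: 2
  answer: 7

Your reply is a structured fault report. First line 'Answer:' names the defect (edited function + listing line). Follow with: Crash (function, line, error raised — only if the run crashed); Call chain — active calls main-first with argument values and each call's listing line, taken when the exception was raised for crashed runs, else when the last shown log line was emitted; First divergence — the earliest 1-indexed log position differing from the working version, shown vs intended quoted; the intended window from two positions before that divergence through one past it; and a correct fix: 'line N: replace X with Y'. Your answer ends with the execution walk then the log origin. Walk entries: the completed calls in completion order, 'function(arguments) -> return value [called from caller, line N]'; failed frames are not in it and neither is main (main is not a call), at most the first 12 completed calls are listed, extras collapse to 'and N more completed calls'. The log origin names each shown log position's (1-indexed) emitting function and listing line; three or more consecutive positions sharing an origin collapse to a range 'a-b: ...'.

Answer: the defect is in clip_value at line 12.
Key fact: At log position 5 the runs split — shown 'driver got 2', but the working version logs 'driver got 18'.
Call chain: main -> probe_limits(2, 7) (called at line 36).
First divergence: position 5 — shown 'driver got 2', intended 'driver got 18'.
Intended log window:
  3: shape_report: 8 entries, threshold 6
  4: located slot 7
  5: driver got 18
  6: enter fold_scores with 8 values
Execution walk:
  shape_report([10, 12, 4, 8, 4, 2, 11, 6], 6) -> 7  [called from clip_value, line 9]
  clip_value([10, 12, 4, 8, 4, 2, 11, 6], 6) -> 2  [called from main, line 33]
  fold_scores([10, 12, 4, 8, 4, 2, 11, 6]) -> 7  [called from main, line 35]
  probe_limits(2, 7) -> 0  [called from main, line 36]
Origin of each log line:
  1 — main, line 32
  2 — clip_value, line 8
  3 — shape_report, line 2
  4 — clip_value, line 10
  5 — main, line 34
  6 — fold_scores, line 15
  7 — fold_scores, line 20
  8 — probe_limits, line 24
A correct fix: line 12: replace `//` with `*`.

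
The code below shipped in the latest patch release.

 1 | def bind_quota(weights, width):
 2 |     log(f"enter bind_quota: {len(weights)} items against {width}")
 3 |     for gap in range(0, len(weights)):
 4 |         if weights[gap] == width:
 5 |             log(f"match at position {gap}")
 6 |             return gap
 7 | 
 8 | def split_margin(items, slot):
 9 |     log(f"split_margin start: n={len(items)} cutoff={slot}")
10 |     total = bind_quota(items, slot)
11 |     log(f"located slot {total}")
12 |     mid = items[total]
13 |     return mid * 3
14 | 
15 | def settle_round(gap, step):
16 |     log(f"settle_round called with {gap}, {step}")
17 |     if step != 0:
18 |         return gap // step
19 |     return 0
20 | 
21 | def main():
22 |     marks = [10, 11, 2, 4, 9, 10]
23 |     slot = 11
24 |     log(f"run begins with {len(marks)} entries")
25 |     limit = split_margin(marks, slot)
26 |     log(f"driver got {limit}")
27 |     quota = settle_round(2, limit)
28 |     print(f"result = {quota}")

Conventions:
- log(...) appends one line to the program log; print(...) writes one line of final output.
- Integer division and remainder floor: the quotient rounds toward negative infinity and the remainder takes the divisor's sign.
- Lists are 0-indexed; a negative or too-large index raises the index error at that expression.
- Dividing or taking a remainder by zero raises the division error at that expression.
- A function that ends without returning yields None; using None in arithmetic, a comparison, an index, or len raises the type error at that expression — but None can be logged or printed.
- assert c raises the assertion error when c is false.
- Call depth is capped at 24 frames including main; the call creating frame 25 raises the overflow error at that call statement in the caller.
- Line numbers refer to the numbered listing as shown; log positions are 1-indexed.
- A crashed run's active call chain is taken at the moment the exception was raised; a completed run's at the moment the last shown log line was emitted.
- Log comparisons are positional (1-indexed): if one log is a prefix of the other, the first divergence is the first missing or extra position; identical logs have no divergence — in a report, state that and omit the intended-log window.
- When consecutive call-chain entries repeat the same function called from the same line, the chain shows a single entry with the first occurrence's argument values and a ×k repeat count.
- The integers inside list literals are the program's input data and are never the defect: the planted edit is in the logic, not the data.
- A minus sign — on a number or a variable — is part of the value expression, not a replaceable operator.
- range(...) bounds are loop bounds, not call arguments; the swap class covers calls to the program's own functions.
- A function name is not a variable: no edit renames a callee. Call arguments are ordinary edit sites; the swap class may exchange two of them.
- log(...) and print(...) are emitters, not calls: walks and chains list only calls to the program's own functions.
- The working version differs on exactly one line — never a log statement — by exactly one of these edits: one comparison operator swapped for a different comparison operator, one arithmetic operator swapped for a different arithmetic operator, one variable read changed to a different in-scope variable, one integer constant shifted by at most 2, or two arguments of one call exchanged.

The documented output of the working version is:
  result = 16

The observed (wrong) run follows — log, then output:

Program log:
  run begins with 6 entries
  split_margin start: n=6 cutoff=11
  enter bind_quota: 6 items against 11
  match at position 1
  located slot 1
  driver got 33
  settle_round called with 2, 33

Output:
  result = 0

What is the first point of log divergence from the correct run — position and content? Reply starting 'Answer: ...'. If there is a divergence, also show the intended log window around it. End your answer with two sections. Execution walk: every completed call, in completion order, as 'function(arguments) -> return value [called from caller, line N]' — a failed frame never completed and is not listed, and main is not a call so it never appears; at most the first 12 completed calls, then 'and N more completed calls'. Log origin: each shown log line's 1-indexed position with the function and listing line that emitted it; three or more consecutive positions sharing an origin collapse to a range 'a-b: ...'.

Answer: position 7; shown 'settle_round called with 2, 33' vs intended 'settle_round called with 33, 2'.
Intended log window:
  5: located slot 1
  6: driver got 33
  7: settle_round called with 33, 2
Execution walk:
  bind_quota([10, 11, 2, 4, 9, 10], 11) -> 1  [called from split_margin, line 10]
  split_margin([10, 11, 2, 4, 9, 10], 11) -> 33  [called from main, line 25]
  settle_round(2, 33) -> 0  [called from main, line 27]
Log line origins:
  1: logged in main at line 24
  2: logged in split_margin at line 9
  3: logged in bind_quota at line 2
  4: logged in bind_quota at line 5
  5: logged in split_margin at line 11
  6: logged in main at line 26
  7: logged in settle_round at line 16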